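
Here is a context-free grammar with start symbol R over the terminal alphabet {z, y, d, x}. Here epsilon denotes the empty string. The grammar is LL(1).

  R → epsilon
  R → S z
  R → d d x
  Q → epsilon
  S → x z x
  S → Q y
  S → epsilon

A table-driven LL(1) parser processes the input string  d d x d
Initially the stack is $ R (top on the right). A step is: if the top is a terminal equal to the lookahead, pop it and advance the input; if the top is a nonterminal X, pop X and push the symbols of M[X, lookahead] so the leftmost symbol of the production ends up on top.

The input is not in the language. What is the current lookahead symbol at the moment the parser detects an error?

d

     Stack    Input      Action
  1  $ R      d d x d $  expand R → d d x
  2  $ x d d  d d x d $  match d
  3  $ x d    d x d $    match d
  4  $ x      x d $      match x
  5  $        d $        error: stack empty but input remains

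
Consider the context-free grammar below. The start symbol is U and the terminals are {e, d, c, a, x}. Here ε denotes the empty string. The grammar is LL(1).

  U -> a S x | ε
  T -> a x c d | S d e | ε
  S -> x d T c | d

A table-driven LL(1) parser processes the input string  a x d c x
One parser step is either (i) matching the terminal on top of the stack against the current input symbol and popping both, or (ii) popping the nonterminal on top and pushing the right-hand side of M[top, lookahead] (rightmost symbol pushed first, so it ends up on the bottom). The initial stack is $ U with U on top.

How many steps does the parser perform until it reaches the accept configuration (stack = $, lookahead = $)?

     Stack        Input        Action
  1  $ U          a x d c x $  expand U -> a S x
  2  $ x S a      a x d c x $  match a
  3  $ x S        x d c x $    expand S -> x d T c
  4  $ x c T d x  x d c x $    match x
  5  $ x c T d    d c x $      match d
  6  $ x c T      c x $        expand T -> ε
  7  $ x c        c x $        match c
  8  $ x          x $          match x
Accept reached after 8 steps.

8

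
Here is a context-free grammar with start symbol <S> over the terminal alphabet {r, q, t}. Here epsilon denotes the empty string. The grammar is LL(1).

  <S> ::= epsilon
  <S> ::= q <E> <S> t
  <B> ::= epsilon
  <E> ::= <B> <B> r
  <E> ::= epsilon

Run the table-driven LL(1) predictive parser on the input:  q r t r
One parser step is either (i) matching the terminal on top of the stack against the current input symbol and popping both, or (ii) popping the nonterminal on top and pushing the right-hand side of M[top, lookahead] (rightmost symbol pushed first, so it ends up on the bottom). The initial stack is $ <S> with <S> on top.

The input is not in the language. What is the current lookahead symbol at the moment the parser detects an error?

     Stack              Input      Action
  1  $ <S>              q r t r $  expand <S> ::= q <E> <S> t
  2  $ t <S> <E> q      q r t r $  match q
  3  $ t <S> <E>        r t r $    expand <E> ::= <B> <B> r
  4  $ t <S> r <B> <B>  r t r $    expand <B> ::= epsilon
  5  $ t <S> r <B>      r t r $    expand <B> ::= epsilon
  6  $ t <S> r          r t r $    match r
  7  $ t <S>            t r $      expand <S> ::= epsilon
  8  $ t                t r $      match t
  9  $                  r $        error: stack empty but input remains

r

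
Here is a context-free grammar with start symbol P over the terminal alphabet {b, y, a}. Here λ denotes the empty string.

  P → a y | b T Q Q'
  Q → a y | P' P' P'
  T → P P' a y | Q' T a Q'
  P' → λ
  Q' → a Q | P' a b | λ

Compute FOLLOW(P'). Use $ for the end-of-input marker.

FIRST(P) = {a, b}
FIRST(P') = {λ}
FIRST(Q) = {λ, a}  (via P' P' P')
FIRST(Q') = {λ, a}  (via P' a b)
FIRST(T) = {a, b}  (via P P' a y, Q' T a Q')
FOLLOW(P) includes $ since P is the start symbol.
FOLLOW(P): in T→P P' a y, P is followed by P' a y with FIRST {a}. Thus FOLLOW(P) = {$, a}.
FOLLOW(T): in P→b T Q Q', T is followed by Q Q' with FIRST {λ, a}; in P→b T Q Q', the suffix after T is nullable, so FOLLOW(T) ⊇ FOLLOW(P) = {$, a}; in T→Q' T a Q', T is followed by a Q' with FIRST {a}. Thus FOLLOW(T) = {$, a}.
FOLLOW(Q'): in P→b T Q Q', the suffix after Q' is empty, so FOLLOW(Q') ⊇ FOLLOW(P) = {$, a}; in T→Q' T a Q' (occurrence 1), Q' is followed by T a Q' with FIRST {a, b}; in T→Q' T a Q' (occurrence 2), the suffix after Q' is empty, so FOLLOW(Q') ⊇ FOLLOW(T) = {$, a}. Thus FOLLOW(Q') = {$, a, b}.
FOLLOW(Q): in P→b T Q Q', Q is followed by Q' with FIRST {λ, a}; in P→b T Q Q', the suffix after Q is nullable, so FOLLOW(Q) ⊇ FOLLOW(P) = {$, a}; in Q'→a Q, the suffix after Q is empty, so FOLLOW(Q) ⊇ FOLLOW(Q') = {$, a, b}. Thus FOLLOW(Q) = {$, a, b}.
FOLLOW(P'): in Q→P' P' P' (occurrence 1), P' is followed by P' P' with FIRST {λ}; in Q→P' P' P' (occurrence 1), the suffix after P' is nullable, so FOLLOW(P') ⊇ FOLLOW(Q) = {$, a, b}; in Q→P' P' P' (occurrence 2), P' is followed by P' with FIRST {λ}; in Q→P' P' P' (occurrence 2), the suffix after P' is nullable, so FOLLOW(P') ⊇ FOLLOW(Q) = {$, a, b}; in Q→P' P' P' (occurrence 3), the suffix after P' is empty, so FOLLOW(P') ⊇ FOLLOW(Q) = {$, a, b}; in T→P P' a y, P' is followed by a y with FIRST {a}; in Q'→P' a b, P' is followed by a b with FIRST {a}. Thus FOLLOW(P') = {$, a, b}.

{$, a, b}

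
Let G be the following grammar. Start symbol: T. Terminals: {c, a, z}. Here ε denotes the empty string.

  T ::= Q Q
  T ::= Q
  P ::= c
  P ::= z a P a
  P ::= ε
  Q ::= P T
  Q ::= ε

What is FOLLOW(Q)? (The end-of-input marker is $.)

{$, c, z}

FIRST(P): from P::=c we get {c}; from P::=z a P a we get {z}; from P::=ε we get {ε}. So FIRST(P) = {ε, c, z}.
FIRST(T): from T::=Q Q we get {ε, c, z}; from T::=Q we get {ε, c, z}. So FIRST(T) = {ε, c, z}.
FIRST(Q): from Q::=P T we get {ε, c, z}; from Q::=ε we get {ε}. So FIRST(Q) = {ε, c, z}.
FOLLOW(T) includes $ since T is the start symbol.
FOLLOW(T): in Q::=P T, the suffix after T is empty, so FOLLOW(T) ⊇ FOLLOW(Q) = {$, c, z}. Thus FOLLOW(T) = {$, c, z}.
FOLLOW(Q): in T::=Q Q (occurrence 1), Q is followed by Q with FIRST {ε, c, z}; in T::=Q Q (occurrence 1), the suffix after Q is nullable, so FOLLOW(Q) ⊇ FOLLOW(T) = {$, c, z}; in T::=Q Q (occurrence 2), the suffix after Q is empty, so FOLLOW(Q) ⊇ FOLLOW(T) = {$, c, z}; in T::=Q, the suffix after Q is empty, so FOLLOW(Q) ⊇ FOLLOW(T) = {$, c, z}. Thus FOLLOW(Q) = {$, c, z}.
FOLLOW(P): in P::=z a P a, P is followed by a with FIRST {a}; in Q::=P T, P is followed by T with FIRST {ε, c, z}; in Q::=P T, the suffix after P is nullable, so FOLLOW(P) ⊇ FOLLOW(Q) = {$, c, z}. Thus FOLLOW(P) = {$, a, c, z}.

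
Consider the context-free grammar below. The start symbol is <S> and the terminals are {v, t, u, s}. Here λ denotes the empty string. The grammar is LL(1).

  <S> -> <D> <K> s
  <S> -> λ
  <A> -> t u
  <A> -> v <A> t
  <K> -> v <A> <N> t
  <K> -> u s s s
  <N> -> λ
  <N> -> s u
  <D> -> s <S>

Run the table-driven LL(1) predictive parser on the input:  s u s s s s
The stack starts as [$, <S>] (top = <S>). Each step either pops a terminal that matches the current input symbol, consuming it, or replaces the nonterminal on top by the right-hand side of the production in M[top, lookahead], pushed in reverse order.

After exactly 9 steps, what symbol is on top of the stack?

s

     Stack          Input          Action
  1  $ <S>          s u s s s s $  expand <S> -> <D> <K> s
  2  $ s <K> <D>    s u s s s s $  expand <D> -> s <S>
  3  $ s <K> <S> s  s u s s s s $  match s
  4  $ s <K> <S>    u s s s s $    expand <S> -> λ
  5  $ s <K>        u s s s s $    expand <K> -> u s s s
  6  $ s s s s u    u s s s s $    match u
  7  $ s s s s      s s s s $      match s
  8  $ s s s        s s s $        match s
  9  $ s s          s s $          match s
Stack after step 9: $ s (top = s).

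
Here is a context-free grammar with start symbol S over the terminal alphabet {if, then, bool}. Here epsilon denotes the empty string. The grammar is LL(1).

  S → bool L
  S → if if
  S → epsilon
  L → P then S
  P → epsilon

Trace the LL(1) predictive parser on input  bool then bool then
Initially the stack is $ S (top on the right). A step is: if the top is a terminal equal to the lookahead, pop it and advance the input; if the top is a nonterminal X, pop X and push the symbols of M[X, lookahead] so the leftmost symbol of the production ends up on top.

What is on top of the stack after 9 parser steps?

     Stack       Input                  Action
  1  $ S         bool then bool then $  expand S → bool L
  2  $ L bool    bool then bool then $  match bool
  3  $ L         then bool then $       expand L → P then S
  4  $ S then P  then bool then $       expand P → epsilon
  5  $ S then    then bool then $       match then
  6  $ S         bool then $            expand S → bool L
  7  $ L bool    bool then $            match bool
  8  $ L         then $                 expand L → P then S
  9  $ S then P  then $                 expand P → epsilon
Stack after step 9: $ S then (top = then).

then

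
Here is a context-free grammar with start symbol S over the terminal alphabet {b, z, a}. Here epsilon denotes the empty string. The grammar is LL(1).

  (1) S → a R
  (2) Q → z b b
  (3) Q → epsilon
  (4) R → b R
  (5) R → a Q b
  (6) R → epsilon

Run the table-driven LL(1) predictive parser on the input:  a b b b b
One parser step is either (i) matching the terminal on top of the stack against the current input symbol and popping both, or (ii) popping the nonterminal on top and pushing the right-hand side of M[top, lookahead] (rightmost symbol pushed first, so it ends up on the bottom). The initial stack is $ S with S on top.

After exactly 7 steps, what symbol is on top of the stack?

step 1: stack=$ S  input=a b b b b $  — expand S → a R
step 2: stack=$ R a  input=a b b b b $  — match a
step 3: stack=$ R  input=b b b b $  — expand R → b R
step 4: stack=$ R b  input=b b b b $  — match b
step 5: stack=$ R  input=b b b $  — expand R → b R
step 6: stack=$ R b  input=b b b $  — match b
step 7: stack=$ R  input=b b $  — expand R → b R
Stack after step 7: $ R b (top = b).

b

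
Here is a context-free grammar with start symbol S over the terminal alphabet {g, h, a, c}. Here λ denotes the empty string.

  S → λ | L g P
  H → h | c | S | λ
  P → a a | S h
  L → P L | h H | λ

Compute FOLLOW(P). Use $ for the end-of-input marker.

{$, a, g, h}

FIRST(S): from S→λ we get {λ}; from S→L g P we get {a, g, h}. So FIRST(S) = {λ, a, g, h}.
FIRST(H): from H→h we get {h}; from H→c we get {c}; from H→S we get {λ, a, g, h}; from H→λ we get {λ}. So FIRST(H) = {λ, a, c, g, h}.
FIRST(P): from P→a a we get {a}; from P→S h we get {a, g, h}. So FIRST(P) = {a, g, h}.
FIRST(L): from L→P L we get {a, g, h}; from L→h H we get {h}; from L→λ we get {λ}. So FIRST(L) = {λ, a, g, h}.
FOLLOW(S) includes $ since S is the start symbol.
FOLLOW(L): in S→L g P, L is followed by g P with FIRST {g}; in L→P L, the suffix after L is empty (adds nothing new). Thus FOLLOW(L) = {g}.
FOLLOW(H): in L→h H, the suffix after H is empty, so FOLLOW(H) ⊇ FOLLOW(L) = {g}. Thus FOLLOW(H) = {g}.
FOLLOW(S): in H→S, the suffix after S is empty, so FOLLOW(S) ⊇ FOLLOW(H) = {g}; in P→S h, S is followed by h with FIRST {h}. Thus FOLLOW(S) = {$, g, h}.
FOLLOW(P): in S→L g P, the suffix after P is empty, so FOLLOW(P) ⊇ FOLLOW(S) = {$, g, h}; in L→P L, P is followed by L with FIRST {λ, a, g, h}; in L→P L, the suffix after P is nullable, so FOLLOW(P) ⊇ FOLLOW(L) = {g}. Thus FOLLOW(P) = {$, a, g, h}.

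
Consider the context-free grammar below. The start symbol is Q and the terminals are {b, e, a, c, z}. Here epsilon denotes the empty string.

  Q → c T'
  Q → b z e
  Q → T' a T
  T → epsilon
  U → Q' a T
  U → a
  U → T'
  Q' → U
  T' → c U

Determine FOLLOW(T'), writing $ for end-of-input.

FIRST(T) = {epsilon}
FIRST(T') = {c}
FIRST(Q) = {b, c}  (via T' a T)
FIRST(U) = {a, c}  (via Q' a T, T')
FIRST(Q') = {a, c}  (via U)
FOLLOW(Q) includes $ since Q is the start symbol.
FOLLOW(Q): Q appears on no right-hand side. Thus FOLLOW(Q) = {$}.
FOLLOW(Q'): in U→Q' a T, Q' is followed by a T with FIRST {a}. Thus FOLLOW(Q') = {a}.
FOLLOW(T): in Q→T' a T, the suffix after T is empty, so FOLLOW(T) ⊇ FOLLOW(Q) = {$}; in U→Q' a T, the suffix after T is empty, so FOLLOW(T) ⊇ FOLLOW(U) = {$, a}. Thus FOLLOW(T) = {$, a}.
FOLLOW(U): in Q'→U, the suffix after U is empty, so FOLLOW(U) ⊇ FOLLOW(Q') = {a}; in T'→c U, the suffix after U is empty, so FOLLOW(U) ⊇ FOLLOW(T') = {$, a}. Thus FOLLOW(U) = {$, a}.
FOLLOW(T'): in Q→c T', the suffix after T' is empty, so FOLLOW(T') ⊇ FOLLOW(Q) = {$}; in Q→T' a T, T' is followed by a T with FIRST {a}; in U→T', the suffix after T' is empty, so FOLLOW(T') ⊇ FOLLOW(U) = {$, a}. Thus FOLLOW(T') = {$, a}.

{$, a}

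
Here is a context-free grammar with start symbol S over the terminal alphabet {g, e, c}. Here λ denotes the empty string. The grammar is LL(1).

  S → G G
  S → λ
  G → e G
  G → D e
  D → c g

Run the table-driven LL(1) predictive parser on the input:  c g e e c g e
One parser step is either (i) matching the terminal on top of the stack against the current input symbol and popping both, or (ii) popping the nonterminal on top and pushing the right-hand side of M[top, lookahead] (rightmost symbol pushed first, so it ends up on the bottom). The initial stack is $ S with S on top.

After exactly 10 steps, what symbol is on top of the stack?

step 1: stack=$ S  input=c g e e c g e $  — expand S → G G
step 2: stack=$ G G  input=c g e e c g e $  — expand G → D e
step 3: stack=$ G e D  input=c g e e c g e $  — expand D → c g
step 4: stack=$ G e g c  input=c g e e c g e $  — match c
step 5: stack=$ G e g  input=g e e c g e $  — match g
step 6: stack=$ G e  input=e e c g e $  — match e
step 7: stack=$ G  input=e c g e $  — expand G → e G
step 8: stack=$ G e  input=e c g e $  — match e
step 9: stack=$ G  input=c g e $  — expand G → D e
step 10: stack=$ e D  input=c g e $  — expand D → c g
Stack after step 10: $ e g c (top = c).

c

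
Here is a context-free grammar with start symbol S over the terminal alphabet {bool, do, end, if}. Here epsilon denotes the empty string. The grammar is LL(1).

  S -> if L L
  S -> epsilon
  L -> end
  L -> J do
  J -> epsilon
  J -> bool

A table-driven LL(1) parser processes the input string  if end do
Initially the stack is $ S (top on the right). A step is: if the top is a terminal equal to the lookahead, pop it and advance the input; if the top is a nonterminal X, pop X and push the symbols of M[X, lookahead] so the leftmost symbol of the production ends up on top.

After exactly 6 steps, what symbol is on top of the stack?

step 1: stack=$ S  input=if end do $  — expand S -> if L L
step 2: stack=$ L L if  input=if end do $  — match if
step 3: stack=$ L L  input=end do $  — expand L -> end
step 4: stack=$ L end  input=end do $  — match end
step 5: stack=$ L  input=do $  — expand L -> J do
step 6: stack=$ do J  input=do $  — expand J -> epsilon
Stack after step 6: $ do (top = do).

do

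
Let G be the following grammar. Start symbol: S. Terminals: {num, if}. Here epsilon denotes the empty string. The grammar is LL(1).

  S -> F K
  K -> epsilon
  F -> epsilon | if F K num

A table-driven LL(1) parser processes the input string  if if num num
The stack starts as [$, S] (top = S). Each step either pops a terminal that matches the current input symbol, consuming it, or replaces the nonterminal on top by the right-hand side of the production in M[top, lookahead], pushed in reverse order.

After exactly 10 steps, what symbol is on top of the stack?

K

step 1: stack=$ S  input=if if num num $  — expand S -> F K
step 2: stack=$ K F  input=if if num num $  — expand F -> if F K num
step 3: stack=$ K num K F if  input=if if num num $  — match if
step 4: stack=$ K num K F  input=if num num $  — expand F -> if F K num
step 5: stack=$ K num K num K F if  input=if num num $  — match if
step 6: stack=$ K num K num K F  input=num num $  — expand F -> epsilon
step 7: stack=$ K num K num K  input=num num $  — expand K -> epsilon
step 8: stack=$ K num K num  input=num num $  — match num
step 9: stack=$ K num K  input=num $  — expand K -> epsilon
step 10: stack=$ K num  input=num $  — match num
Stack after step 10: $ K (top = K).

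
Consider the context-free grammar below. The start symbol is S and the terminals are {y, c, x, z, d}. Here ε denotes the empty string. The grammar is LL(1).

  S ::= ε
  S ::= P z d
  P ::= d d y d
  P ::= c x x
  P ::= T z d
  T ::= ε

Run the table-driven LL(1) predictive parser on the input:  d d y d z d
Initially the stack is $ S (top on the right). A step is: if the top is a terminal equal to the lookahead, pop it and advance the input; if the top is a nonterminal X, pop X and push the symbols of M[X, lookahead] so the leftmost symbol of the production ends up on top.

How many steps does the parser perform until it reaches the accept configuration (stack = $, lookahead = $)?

8

step 1: stack=$ S  input=d d y d z d $  — expand S ::= P z d
step 2: stack=$ d z P  input=d d y d z d $  — expand P ::= d d y d
step 3: stack=$ d z d y d d  input=d d y d z d $  — match d
step 4: stack=$ d z d y d  input=d y d z d $  — match d
step 5: stack=$ d z d y  input=y d z d $  — match y
step 6: stack=$ d z d  input=d z d $  — match d
step 7: stack=$ d z  input=z d $  — match z
step 8: stack=$ d  input=d $  — match d
Accept reached after 8 steps.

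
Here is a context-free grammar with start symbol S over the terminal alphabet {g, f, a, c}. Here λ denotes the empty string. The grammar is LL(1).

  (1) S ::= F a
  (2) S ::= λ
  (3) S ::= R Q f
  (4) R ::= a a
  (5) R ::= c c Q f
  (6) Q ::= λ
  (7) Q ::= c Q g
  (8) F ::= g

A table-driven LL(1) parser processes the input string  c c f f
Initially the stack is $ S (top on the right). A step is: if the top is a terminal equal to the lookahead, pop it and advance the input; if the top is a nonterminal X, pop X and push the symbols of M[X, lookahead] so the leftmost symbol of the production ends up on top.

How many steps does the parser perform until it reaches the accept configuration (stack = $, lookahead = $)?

     Stack          Input      Action
  1  $ S            c c f f $  expand S ::= R Q f
  2  $ f Q R        c c f f $  expand R ::= c c Q f
  3  $ f Q f Q c c  c c f f $  match c
  4  $ f Q f Q c    c f f $    match c
  5  $ f Q f Q      f f $      expand Q ::= λ
  6  $ f Q f        f f $      match f
  7  $ f Q          f $        expand Q ::= λ
  8  $ f            f $        match f
Accept reached after 8 steps.

8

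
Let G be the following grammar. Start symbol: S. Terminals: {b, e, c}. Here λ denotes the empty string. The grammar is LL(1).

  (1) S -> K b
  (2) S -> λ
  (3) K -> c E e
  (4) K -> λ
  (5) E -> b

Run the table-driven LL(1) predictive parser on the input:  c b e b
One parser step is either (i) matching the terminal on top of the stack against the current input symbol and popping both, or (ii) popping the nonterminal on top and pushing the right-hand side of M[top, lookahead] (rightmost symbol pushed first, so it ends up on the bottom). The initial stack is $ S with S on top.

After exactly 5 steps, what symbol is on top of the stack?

step 1: stack=$ S  input=c b e b $  — expand S -> K b
step 2: stack=$ b K  input=c b e b $  — expand K -> c E e
step 3: stack=$ b e E c  input=c b e b $  — match c
step 4: stack=$ b e E  input=b e b $  — expand E -> b
step 5: stack=$ b e b  input=b e b $  — match b
Stack after step 5: $ b e (top = e).

e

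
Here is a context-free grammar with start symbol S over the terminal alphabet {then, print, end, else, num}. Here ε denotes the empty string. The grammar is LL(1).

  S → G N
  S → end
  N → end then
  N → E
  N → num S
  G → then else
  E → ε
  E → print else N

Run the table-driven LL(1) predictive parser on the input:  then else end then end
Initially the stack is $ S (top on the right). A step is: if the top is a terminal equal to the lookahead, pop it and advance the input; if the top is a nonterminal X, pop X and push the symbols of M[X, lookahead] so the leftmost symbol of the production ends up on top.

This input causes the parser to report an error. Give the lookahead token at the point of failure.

     Stack          Input                     Action
  1  $ S            then else end then end $  expand S → G N
  2  $ N G          then else end then end $  expand G → then else
  3  $ N else then  then else end then end $  match then
  4  $ N else       else end then end $       match else
  5  $ N            end then end $            expand N → end then
  6  $ then end     end then end $            match end
  7  $ then         then end $                match then
  8  $              end $                     error: stack empty but input remains

end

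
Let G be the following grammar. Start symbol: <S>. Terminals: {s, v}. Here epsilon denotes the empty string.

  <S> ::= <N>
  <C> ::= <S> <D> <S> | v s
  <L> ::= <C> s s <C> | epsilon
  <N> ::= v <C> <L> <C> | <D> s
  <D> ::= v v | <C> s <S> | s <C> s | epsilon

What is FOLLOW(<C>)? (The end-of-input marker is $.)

{$, s, v}

FIRST(<S>) = {s, v}  (via <N>)
FIRST(<C>) = {s, v}  (via <S> <D> <S>)
FIRST(<L>) = {epsilon, s, v}  (via <C> s s <C>)
FIRST(<D>) = {epsilon, s, v}  (via <C> s <S>)
FIRST(<N>) = {s, v}  (via <D> s)
FOLLOW(<S>) includes $ since <S> is the start symbol.
FOLLOW(<L>): in <N>::=v <C> <L> <C>, <L> is followed by <C> with FIRST {s, v}. Thus FOLLOW(<L>) = {s, v}.
FOLLOW(<D>): in <C>::=<S> <D> <S>, <D> is followed by <S> with FIRST {s, v}; in <N>::=<D> s, <D> is followed by s with FIRST {s}. Thus FOLLOW(<D>) = {s, v}.
FOLLOW(<S>): in <C>::=<S> <D> <S> (occurrence 1), <S> is followed by <D> <S> with FIRST {s, v}; in <C>::=<S> <D> <S> (occurrence 2), the suffix after <S> is empty, so FOLLOW(<S>) ⊇ FOLLOW(<C>) = {$, s, v}; in <D>::=<C> s <S>, the suffix after <S> is empty, so FOLLOW(<S>) ⊇ FOLLOW(<D>) = {s, v}. Thus FOLLOW(<S>) = {$, s, v}.
FOLLOW(<N>): in <S>::=<N>, the suffix after <N> is empty, so FOLLOW(<N>) ⊇ FOLLOW(<S>) = {$, s, v}. Thus FOLLOW(<N>) = {$, s, v}.
FOLLOW(<C>): in <L>::=<C> s s <C> (occurrence 1), <C> is followed by s s <C> with FIRST {s}; in <L>::=<C> s s <C> (occurrence 2), the suffix after <C> is empty, so FOLLOW(<C>) ⊇ FOLLOW(<L>) = {s, v}; in <N>::=v <C> <L> <C> (occurrence 1), <C> is followed by <L> <C> with FIRST {s, v}; in <N>::=v <C> <L> <C> (occurrence 2), the suffix after <C> is empty, so FOLLOW(<C>) ⊇ FOLLOW(<N>) = {$, s, v}; in <D>::=<C> s <S>, <C> is followed by s <S> with FIRST {s}; in <D>::=s <C> s, <C> is followed by s with FIRST {s}. Thus FOLLOW(<C>) = {$, s, v}.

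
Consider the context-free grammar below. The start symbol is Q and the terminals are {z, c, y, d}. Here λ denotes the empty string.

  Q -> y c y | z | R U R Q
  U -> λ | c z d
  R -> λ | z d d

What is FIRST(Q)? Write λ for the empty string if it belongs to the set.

{c, y, z}

FIRST(U) = {λ, c}
FIRST(R) = {λ, z}
FIRST(Q) = {c, y, z}  (via R U R Q)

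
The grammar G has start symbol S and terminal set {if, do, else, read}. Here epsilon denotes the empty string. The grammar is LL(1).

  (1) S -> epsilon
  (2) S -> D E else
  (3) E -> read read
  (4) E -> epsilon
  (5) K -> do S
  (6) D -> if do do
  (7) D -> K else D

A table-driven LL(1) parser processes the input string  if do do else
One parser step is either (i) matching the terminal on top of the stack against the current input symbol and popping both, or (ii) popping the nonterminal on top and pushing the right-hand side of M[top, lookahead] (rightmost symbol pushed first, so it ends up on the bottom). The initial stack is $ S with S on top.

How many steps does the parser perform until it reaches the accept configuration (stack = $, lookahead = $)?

7

     Stack              Input            Action
  1  $ S                if do do else $  expand S -> D E else
  2  $ else E D         if do do else $  expand D -> if do do
  3  $ else E do do if  if do do else $  match if
  4  $ else E do do     do do else $     match do
  5  $ else E do        do else $        match do
  6  $ else E           else $           expand E -> epsilon
  7  $ else             else $           match else
Accept reached after 7 steps.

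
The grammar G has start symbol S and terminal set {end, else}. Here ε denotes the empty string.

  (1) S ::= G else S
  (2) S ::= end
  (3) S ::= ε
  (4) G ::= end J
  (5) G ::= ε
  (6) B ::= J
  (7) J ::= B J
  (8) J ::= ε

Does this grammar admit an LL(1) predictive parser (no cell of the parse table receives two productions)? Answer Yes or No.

FIRST(S) = {ε, else, end}
FIRST(G) = {ε, end}
FIRST(B) = {ε}
FIRST(J) = {ε}
FOLLOW(S) = {$}
FOLLOW(G) = {else}
FOLLOW(B) = {else}
FOLLOW(J) = {else}
Cell M[J, else] receives both J ::= B J and J ::= ε — the grammar is not LL(1).

No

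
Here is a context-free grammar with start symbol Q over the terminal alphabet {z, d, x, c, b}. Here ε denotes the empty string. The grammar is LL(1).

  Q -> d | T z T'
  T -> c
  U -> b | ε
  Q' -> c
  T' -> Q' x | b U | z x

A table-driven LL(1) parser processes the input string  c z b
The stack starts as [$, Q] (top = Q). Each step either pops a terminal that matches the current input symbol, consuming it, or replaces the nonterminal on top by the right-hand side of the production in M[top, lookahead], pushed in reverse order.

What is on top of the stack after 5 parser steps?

b

     Stack     Input    Action
  1  $ Q       c z b $  expand Q -> T z T'
  2  $ T' z T  c z b $  expand T -> c
  3  $ T' z c  c z b $  match c
  4  $ T' z    z b $    match z
  5  $ T'      b $      expand T' -> b U
Stack after step 5: $ U b (top = b).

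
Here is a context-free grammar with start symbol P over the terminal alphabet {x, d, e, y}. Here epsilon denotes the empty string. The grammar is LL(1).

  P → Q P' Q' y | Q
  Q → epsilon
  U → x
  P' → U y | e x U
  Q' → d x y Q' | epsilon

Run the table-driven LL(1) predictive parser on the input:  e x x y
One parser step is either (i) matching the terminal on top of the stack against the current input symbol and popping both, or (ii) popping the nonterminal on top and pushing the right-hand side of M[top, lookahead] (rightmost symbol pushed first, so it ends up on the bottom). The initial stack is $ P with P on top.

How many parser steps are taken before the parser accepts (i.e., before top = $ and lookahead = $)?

9

     Stack         Input      Action
  1  $ P           e x x y $  expand P → Q P' Q' y
  2  $ y Q' P' Q   e x x y $  expand Q → epsilon
  3  $ y Q' P'     e x x y $  expand P' → e x U
  4  $ y Q' U x e  e x x y $  match e
  5  $ y Q' U x    x x y $    match x
  6  $ y Q' U      x y $      expand U → x
  7  $ y Q' x      x y $      match x
  8  $ y Q'        y $        expand Q' → epsilon
  9  $ y           y $        match y
Accept reached after 9 steps.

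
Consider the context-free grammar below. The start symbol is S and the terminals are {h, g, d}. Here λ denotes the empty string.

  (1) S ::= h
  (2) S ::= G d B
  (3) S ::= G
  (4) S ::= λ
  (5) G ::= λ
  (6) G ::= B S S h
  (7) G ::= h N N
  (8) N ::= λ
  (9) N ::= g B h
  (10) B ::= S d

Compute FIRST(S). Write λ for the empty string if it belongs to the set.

FIRST(N) = {λ, g}
FIRST(S) = {λ, d, h}  (via G d B, G)
FIRST(B) = {d, h}  (via S d)
FIRST(G) = {λ, d, h}  (via B S S h)

{λ, d, h}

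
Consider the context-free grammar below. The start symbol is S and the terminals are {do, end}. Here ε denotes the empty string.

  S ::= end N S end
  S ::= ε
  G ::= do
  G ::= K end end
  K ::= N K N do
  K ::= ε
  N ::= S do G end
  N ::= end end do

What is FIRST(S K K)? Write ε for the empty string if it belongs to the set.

FIRST(S): from S::=end N S end we get {end}; from S::=ε we get {ε}. So FIRST(S) = {ε, end}.
FIRST(N): from N::=S do G end we get {do, end}; from N::=end end do we get {end}. So FIRST(N) = {do, end}.
FIRST(K): from K::=N K N do we get {do, end}; from K::=ε we get {ε}. So FIRST(K) = {ε, do, end}.
FIRST(G): from G::=do we get {do}; from G::=K end end we get {do, end}. So FIRST(G) = {do, end}.
FIRST(S K K): take FIRST of each symbol in turn, carrying on past any symbol whose FIRST contains ε; result {ε, do, end}.

{ε, do, end}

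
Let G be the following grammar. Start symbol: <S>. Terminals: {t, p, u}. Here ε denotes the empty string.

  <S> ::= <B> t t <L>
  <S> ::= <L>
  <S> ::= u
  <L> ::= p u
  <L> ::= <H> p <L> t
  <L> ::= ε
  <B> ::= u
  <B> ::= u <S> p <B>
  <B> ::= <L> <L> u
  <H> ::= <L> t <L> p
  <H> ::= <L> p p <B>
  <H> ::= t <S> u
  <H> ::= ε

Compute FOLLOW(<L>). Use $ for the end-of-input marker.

FIRST(<S>) = {ε, p, t, u}  (via <B> t t <L>, <L>)
FIRST(<L>) = {ε, p, t}  (via <H> p <L> t)
FIRST(<B>) = {p, t, u}  (via <L> <L> u)
FIRST(<H>) = {ε, p, t}  (via <L> t <L> p, <L> p p <B>)
FOLLOW(<S>) includes $ since <S> is the start symbol.
FOLLOW(<S>): in <B>::=u <S> p <B>, <S> is followed by p <B> with FIRST {p}; in <H>::=t <S> u, <S> is followed by u with FIRST {u}. Thus FOLLOW(<S>) = {$, p, u}.
FOLLOW(<L>): in <S>::=<B> t t <L>, the suffix after <L> is empty, so FOLLOW(<L>) ⊇ FOLLOW(<S>) = {$, p, u}; in <S>::=<L>, the suffix after <L> is empty, so FOLLOW(<L>) ⊇ FOLLOW(<S>) = {$, p, u}; in <L>::=<H> p <L> t, <L> is followed by t with FIRST {t}; in <B>::=<L> <L> u (occurrence 1), <L> is followed by <L> u with FIRST {p, t, u}; in <B>::=<L> <L> u (occurrence 2), <L> is followed by u with FIRST {u}; in <H>::=<L> t <L> p (occurrence 1), <L> is followed by t <L> p with FIRST {t}; in <H>::=<L> t <L> p (occurrence 2), <L> is followed by p with FIRST {p}; in <H>::=<L> p p <B>, <L> is followed by p p <B> with FIRST {p}. Thus FOLLOW(<L>) = {$, p, t, u}.
FOLLOW(<H>): in <L>::=<H> p <L> t, <H> is followed by p <L> t with FIRST {p}. Thus FOLLOW(<H>) = {p}.
FOLLOW(<B>): in <S>::=<B> t t <L>, <B> is followed by t t <L> with FIRST {t}; in <B>::=u <S> p <B>, the suffix after <B> is empty (adds nothing new); in <H>::=<L> p p <B>, the suffix after <B> is empty, so FOLLOW(<B>) ⊇ FOLLOW(<H>) = {p}. Thus FOLLOW(<B>) = {p, t}.

{$, p, t, u}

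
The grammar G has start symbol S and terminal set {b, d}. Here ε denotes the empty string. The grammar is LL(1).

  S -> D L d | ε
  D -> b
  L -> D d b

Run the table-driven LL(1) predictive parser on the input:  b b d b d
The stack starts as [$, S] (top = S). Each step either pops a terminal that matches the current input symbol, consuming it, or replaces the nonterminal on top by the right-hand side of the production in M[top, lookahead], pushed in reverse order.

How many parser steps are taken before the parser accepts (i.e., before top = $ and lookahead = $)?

     Stack      Input        Action
  1  $ S        b b d b d $  expand S -> D L d
  2  $ d L D    b b d b d $  expand D -> b
  3  $ d L b    b b d b d $  match b
  4  $ d L      b d b d $    expand L -> D d b
  5  $ d b d D  b d b d $    expand D -> b
  6  $ d b d b  b d b d $    match b
  7  $ d b d    d b d $      match d
  8  $ d b      b d $        match b
  9  $ d        d $          match d
Accept reached after 9 steps.

9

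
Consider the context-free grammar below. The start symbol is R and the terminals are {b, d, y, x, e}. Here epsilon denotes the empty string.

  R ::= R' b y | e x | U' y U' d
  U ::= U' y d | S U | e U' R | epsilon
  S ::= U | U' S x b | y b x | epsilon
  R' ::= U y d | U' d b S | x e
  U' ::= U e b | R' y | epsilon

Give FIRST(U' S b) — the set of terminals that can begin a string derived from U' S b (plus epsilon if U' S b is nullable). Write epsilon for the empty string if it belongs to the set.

{b, d, e, x, y}

FIRST(R) = {d, e, x, y}  (via R' b y, U' y U' d)
FIRST(U) = {epsilon, d, e, x, y}  (via U' y d, S U)
FIRST(S) = {epsilon, d, e, x, y}  (via U, U' S x b)
FIRST(R') = {d, e, x, y}  (via U y d, U' d b S)
FIRST(U') = {epsilon, d, e, x, y}  (via U e b, R' y)
FIRST(U' S b): take FIRST of each symbol in turn, carrying on past any symbol whose FIRST contains epsilon; result {b, d, e, x, y}.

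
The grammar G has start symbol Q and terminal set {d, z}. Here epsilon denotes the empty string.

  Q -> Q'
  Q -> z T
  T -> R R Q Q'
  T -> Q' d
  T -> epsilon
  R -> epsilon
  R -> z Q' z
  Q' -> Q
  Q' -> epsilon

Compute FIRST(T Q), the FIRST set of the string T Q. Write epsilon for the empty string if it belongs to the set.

{epsilon, d, z}

FIRST(R) = {epsilon, z}
FIRST(Q) = {epsilon, z}  (via Q')
FIRST(Q') = {epsilon, z}  (via Q)
FIRST(T) = {epsilon, d, z}  (via R R Q Q', Q' d)
FIRST(T Q): take FIRST of each symbol in turn, carrying on past any symbol whose FIRST contains epsilon; result {epsilon, d, z}.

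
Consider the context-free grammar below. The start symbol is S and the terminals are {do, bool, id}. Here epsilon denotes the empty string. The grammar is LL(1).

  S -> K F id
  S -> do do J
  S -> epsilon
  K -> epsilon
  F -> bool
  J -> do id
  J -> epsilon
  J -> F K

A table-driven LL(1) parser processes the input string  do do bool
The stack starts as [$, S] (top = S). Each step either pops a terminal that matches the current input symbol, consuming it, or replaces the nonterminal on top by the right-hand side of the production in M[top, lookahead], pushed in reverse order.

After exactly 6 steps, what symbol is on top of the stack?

K

step 1: stack=$ S  input=do do bool $  — expand S -> do do J
step 2: stack=$ J do do  input=do do bool $  — match do
step 3: stack=$ J do  input=do bool $  — match do
step 4: stack=$ J  input=bool $  — expand J -> F K
step 5: stack=$ K F  input=bool $  — expand F -> bool
step 6: stack=$ K bool  input=bool $  — match bool
Stack after step 6: $ K (top = K).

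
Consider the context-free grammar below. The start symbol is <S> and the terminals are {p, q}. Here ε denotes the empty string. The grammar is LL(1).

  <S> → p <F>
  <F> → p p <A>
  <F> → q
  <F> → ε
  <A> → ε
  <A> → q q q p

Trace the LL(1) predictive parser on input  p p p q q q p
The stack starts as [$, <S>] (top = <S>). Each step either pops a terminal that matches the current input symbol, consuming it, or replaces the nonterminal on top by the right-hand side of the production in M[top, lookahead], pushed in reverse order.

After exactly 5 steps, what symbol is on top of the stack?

     Stack      Input            Action
  1  $ <S>      p p p q q q p $  expand <S> → p <F>
  2  $ <F> p    p p p q q q p $  match p
  3  $ <F>      p p q q q p $    expand <F> → p p <A>
  4  $ <A> p p  p p q q q p $    match p
  5  $ <A> p    p q q q p $      match p
Stack after step 5: $ <A> (top = <A>).

<A>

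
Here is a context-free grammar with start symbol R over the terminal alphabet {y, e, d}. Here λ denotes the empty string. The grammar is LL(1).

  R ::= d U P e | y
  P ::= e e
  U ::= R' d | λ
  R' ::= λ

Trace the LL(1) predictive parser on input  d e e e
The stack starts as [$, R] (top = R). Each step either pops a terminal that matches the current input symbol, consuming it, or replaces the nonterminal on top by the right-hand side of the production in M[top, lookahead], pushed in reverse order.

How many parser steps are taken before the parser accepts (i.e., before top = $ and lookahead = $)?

7

     Stack      Input      Action
  1  $ R        d e e e $  expand R ::= d U P e
  2  $ e P U d  d e e e $  match d
  3  $ e P U    e e e $    expand U ::= λ
  4  $ e P      e e e $    expand P ::= e e
  5  $ e e e    e e e $    match e
  6  $ e e      e e $      match e
  7  $ e        e $        match e
Accept reached after 7 steps.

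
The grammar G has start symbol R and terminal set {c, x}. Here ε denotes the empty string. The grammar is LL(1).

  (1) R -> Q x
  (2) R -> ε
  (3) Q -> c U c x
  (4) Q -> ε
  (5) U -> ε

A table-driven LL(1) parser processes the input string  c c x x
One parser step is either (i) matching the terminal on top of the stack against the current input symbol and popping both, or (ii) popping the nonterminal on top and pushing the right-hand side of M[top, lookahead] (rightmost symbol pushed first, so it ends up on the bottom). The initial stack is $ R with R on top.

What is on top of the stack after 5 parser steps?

     Stack        Input      Action
  1  $ R          c c x x $  expand R -> Q x
  2  $ x Q        c c x x $  expand Q -> c U c x
  3  $ x x c U c  c c x x $  match c
  4  $ x x c U    c x x $    expand U -> ε
  5  $ x x c      c x x $    match c
Stack after step 5: $ x x (top = x).

x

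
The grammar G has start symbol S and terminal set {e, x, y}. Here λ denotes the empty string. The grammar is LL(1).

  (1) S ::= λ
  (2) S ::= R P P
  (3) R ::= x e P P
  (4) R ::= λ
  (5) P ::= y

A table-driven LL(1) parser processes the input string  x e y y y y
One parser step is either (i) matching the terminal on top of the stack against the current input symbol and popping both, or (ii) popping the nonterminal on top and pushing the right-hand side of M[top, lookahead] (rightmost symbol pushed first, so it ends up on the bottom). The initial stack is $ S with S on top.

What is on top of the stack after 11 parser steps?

y

step 1: stack=$ S  input=x e y y y y $  — expand S ::= R P P
step 2: stack=$ P P R  input=x e y y y y $  — expand R ::= x e P P
step 3: stack=$ P P P P e x  input=x e y y y y $  — match x
step 4: stack=$ P P P P e  input=e y y y y $  — match e
step 5: stack=$ P P P P  input=y y y y $  — expand P ::= y
step 6: stack=$ P P P y  input=y y y y $  — match y
step 7: stack=$ P P P  input=y y y $  — expand P ::= y
step 8: stack=$ P P y  input=y y y $  — match y
step 9: stack=$ P P  input=y y $  — expand P ::= y
step 10: stack=$ P y  input=y y $  — match y
step 11: stack=$ P  input=y $  — expand P ::= y
Stack after step 11: $ y (top = y).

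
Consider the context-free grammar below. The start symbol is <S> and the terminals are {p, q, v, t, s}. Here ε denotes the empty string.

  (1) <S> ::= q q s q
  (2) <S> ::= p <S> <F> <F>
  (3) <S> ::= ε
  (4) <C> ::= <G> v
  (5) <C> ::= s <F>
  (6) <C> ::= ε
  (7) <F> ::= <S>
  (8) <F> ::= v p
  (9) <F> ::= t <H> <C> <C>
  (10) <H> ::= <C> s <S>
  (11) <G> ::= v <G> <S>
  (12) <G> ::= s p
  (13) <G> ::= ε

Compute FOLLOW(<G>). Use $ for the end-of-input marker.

FIRST(<S>): from <S>::=q q s q we get {q}; from <S>::=p <S> <F> <F> we get {p}; from <S>::=ε we get {ε}. So FIRST(<S>) = {ε, p, q}.
FIRST(<G>): from <G>::=v <G> <S> we get {v}; from <G>::=s p we get {s}; from <G>::=ε we get {ε}. So FIRST(<G>) = {ε, s, v}.
FIRST(<C>): from <C>::=<G> v we get {s, v}; from <C>::=s <F> we get {s}; from <C>::=ε we get {ε}. So FIRST(<C>) = {ε, s, v}.
FIRST(<F>): from <F>::=<S> we get {ε, p, q}; from <F>::=v p we get {v}; from <F>::=t <H> <C> <C> we get {t}. So FIRST(<F>) = {ε, p, q, t, v}.
FIRST(<H>): from <H>::=<C> s <S> we get {s, v}. So FIRST(<H>) = {s, v}.
FOLLOW(<S>) includes $ since <S> is the start symbol.
FOLLOW(<G>): in <C>::=<G> v, <G> is followed by v with FIRST {v}; in <G>::=v <G> <S>, <G> is followed by <S> with FIRST {ε, p, q}; in <G>::=v <G> <S>, the suffix after <G> is nullable (adds nothing new). Thus FOLLOW(<G>) = {p, q, v}.
FOLLOW(<S>): in <S>::=p <S> <F> <F>, <S> is followed by <F> <F> with FIRST {ε, p, q, t, v}; in <S>::=p <S> <F> <F>, the suffix after <S> is nullable (adds nothing new); in <F>::=<S>, the suffix after <S> is empty, so FOLLOW(<S>) ⊇ FOLLOW(<F>) = {$, p, q, s, t, v}; in <H>::=<C> s <S>, the suffix after <S> is empty, so FOLLOW(<S>) ⊇ FOLLOW(<H>) = {$, p, q, s, t, v}; in <G>::=v <G> <S>, the suffix after <S> is empty, so FOLLOW(<S>) ⊇ FOLLOW(<G>) = {p, q, v}. Thus FOLLOW(<S>) = {$, p, q, s, t, v}.
FOLLOW(<C>): in <F>::=t <H> <C> <C> (occurrence 1), <C> is followed by <C> with FIRST {ε, s, v}; in <F>::=t <H> <C> <C> (occurrence 1), the suffix after <C> is nullable, so FOLLOW(<C>) ⊇ FOLLOW(<F>) = {$, p, q, s, t, v}; in <F>::=t <H> <C> <C> (occurrence 2), the suffix after <C> is empty, so FOLLOW(<C>) ⊇ FOLLOW(<F>) = {$, p, q, s, t, v}; in <H>::=<C> s <S>, <C> is followed by s <S> with FIRST {s}. Thus FOLLOW(<C>) = {$, p, q, s, t, v}.
FOLLOW(<F>): in <S>::=p <S> <F> <F> (occurrence 1), <F> is followed by <F> with FIRST {ε, p, q, t, v}; in <S>::=p <S> <F> <F> (occurrence 1), the suffix after <F> is nullable, so FOLLOW(<F>) ⊇ FOLLOW(<S>) = {$, p, q, s, t, v}; in <S>::=p <S> <F> <F> (occurrence 2), the suffix after <F> is empty, so FOLLOW(<F>) ⊇ FOLLOW(<S>) = {$, p, q, s, t, v}; in <C>::=s <F>, the suffix after <F> is empty, so FOLLOW(<F>) ⊇ FOLLOW(<C>) = {$, p, q, s, t, v}. Thus FOLLOW(<F>) = {$, p, q, s, t, v}.
FOLLOW(<H>): in <F>::=t <H> <C> <C>, <H> is followed by <C> <C> with FIRST {ε, s, v}; in <F>::=t <H> <C> <C>, the suffix after <H> is nullable, so FOLLOW(<H>) ⊇ FOLLOW(<F>) = {$, p, q, s, t, v}. Thus FOLLOW(<H>) = {$, p, q, s, t, v}.

{p, q, v}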